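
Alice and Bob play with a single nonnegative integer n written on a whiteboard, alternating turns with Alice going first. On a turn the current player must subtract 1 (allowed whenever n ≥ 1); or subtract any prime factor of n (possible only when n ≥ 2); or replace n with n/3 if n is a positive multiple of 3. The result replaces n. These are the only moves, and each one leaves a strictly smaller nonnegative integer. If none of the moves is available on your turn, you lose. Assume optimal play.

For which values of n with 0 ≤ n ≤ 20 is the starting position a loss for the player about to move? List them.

Build the W/L table. Terminal = L. A non-terminal position is W if it has a move to some L; otherwise it is L.
n=0: no move → L
n=1: →0(L), so W
n=2: →0(L), so W
n=3: →0(L), so W
n=4: →2(W), 3(W) — all W, so L
n=5: →0(L), so W
n=6: →4(L), so W
n=7: →0(L), so W
n=8: →6(W), 7(W) — all W, so L
n=9: →8(L), so W
n=10: →8(L), so W
n=11: →0(L), so W
n=12: →4(L), so W
n=13: →0(L), so W
n=14: →7(W), 12(W), 13(W) — all W, so L
n=15: →14(L), so W
n=16: →14(L), so W
n=17: →0(L), so W
n=18: →6(W), 15(W), 16(W), 17(W) — all W, so L
n=19: →0(L), so W
n=20: →18(L), so W
The losing starting values of n are exactly the entries labelled L in this table (5 of them).

0, 4, 8, 14, 18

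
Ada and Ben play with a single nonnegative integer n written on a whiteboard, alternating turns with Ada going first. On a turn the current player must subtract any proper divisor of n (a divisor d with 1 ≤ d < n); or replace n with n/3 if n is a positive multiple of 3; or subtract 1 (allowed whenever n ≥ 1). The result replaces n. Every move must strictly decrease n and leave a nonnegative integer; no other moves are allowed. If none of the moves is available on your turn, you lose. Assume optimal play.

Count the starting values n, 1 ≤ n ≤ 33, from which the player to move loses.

12

Use the standard recursion: the mover loses at a terminal position; elsewhere, the mover wins exactly when some move hands the opponent an L position.
n=0: no move → L
n=1: W (go to 0, an L position)
n=2: L (sole option 1(W) is W)
n=3: W (go to 2, an L position)
n=4: W (go to 2, an L position)
n=5: L (sole option 4(W) is W)
n=6: W (go to 2, an L position)
n=7: L (sole option 6(W) is W)
n=8: W (go to 7, an L position)
n=9: L (options 3(W), 6(W), 8(W) are all W)
n=10: W (go to 5, an L position)
n=11: L (sole option 10(W) is W)
n=12: W (go to 9, an L position)
n=13: L (sole option 12(W) is W)
n=14: W (go to 7, an L position)
n=15: W (go to 5, an L position)
n=16: L (options 8(W), 12(W), 14(W), 15(W) are all W)
n=17: W (go to 16, an L position)
n=18: W (go to 9, an L position)
n=19: L (sole option 18(W) is W)
n=20: W (go to 16, an L position)
n=21: W (go to 7, an L position)
n=22: W (go to 11, an L position)
n=23: L (sole option 22(W) is W)
n=24: W (go to 16, an L position)
n=25: L (options 20(W), 24(W) are all W)
n=26: W (go to 13, an L position)
n=27: W (go to 9, an L position)
n=28: L (options 14(W), 21(W), 24(W), 26(W), 27(W) are all W)
n=29: W (go to 28, an L position)
n=30: W (go to 25, an L position)
n=31: L (sole option 30(W) is W)
n=32: W (go to 16, an L position)
n=33: W (go to 11, an L position)
L entries with 1 ≤ n ≤ 33 (n=0 is outside the asked range and is not counted): n = 2, 5, 7, 9, 11, 13, 16, 19, 23, 25, 28, 31; that makes 12.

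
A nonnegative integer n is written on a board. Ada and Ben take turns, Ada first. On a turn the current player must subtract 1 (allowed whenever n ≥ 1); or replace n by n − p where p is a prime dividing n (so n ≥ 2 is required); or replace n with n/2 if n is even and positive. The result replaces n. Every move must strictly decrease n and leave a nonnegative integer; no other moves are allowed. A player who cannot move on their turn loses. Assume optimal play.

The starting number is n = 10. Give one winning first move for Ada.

Compute win/loss labels from the base case upward. A position with no move is L. Any other position is W if it can reach an L in one move, else L.
n=0: no move → L
n=1: can move to 0, which is L ⇒ W
n=2: can move to 0, which is L ⇒ W
n=3: can move to 0, which is L ⇒ W
n=4: moves to 2(W), 3(W); every one is W ⇒ L
n=5: can move to 0, which is L ⇒ W
n=6: can move to 4, which is L ⇒ W
n=7: can move to 0, which is L ⇒ W
n=8: can move to 4, which is L ⇒ W
n=9: moves to 6(W), 8(W); every one is W ⇒ L
n=10: can move to 9, which is L ⇒ W
From 10, the L positions reachable in one move are: 9.

Move to 9.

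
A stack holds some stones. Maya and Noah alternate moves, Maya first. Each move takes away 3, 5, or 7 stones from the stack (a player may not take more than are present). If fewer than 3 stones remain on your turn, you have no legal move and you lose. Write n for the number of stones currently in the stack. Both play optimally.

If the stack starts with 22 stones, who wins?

Noah wins.

Classify positions by backward induction: terminal positions (no move available) are L. From any other position, the mover wins iff some move reaches an L.
n=0: no move → L
n=1: no move → L
n=2: no move → L
n=3: W (go to 0, an L position)
n=4: W (go to 1, an L position)
n=5: W (go to 2, an L position)
n=6: W (go to 1, an L position)
n=7: W (go to 2, an L position)
n=8: W (go to 1, an L position)
n=9: W (go to 2, an L position)
n=10: L (options 7(W), 5(W), 3(W) are all W)
n=11: L (options 8(W), 6(W), 4(W) are all W)
n=12: L (options 9(W), 7(W), 5(W) are all W)
n=13: W (go to 10, an L position)
n=14: W (go to 11, an L position)
n=15: W (go to 12, an L position)
n=16: W (go to 11, an L position)
n=17: W (go to 12, an L position)
n=18: W (go to 11, an L position)
n=19: W (go to 12, an L position)
n=20: L (options 17(W), 15(W), 13(W) are all W)
n=21: L (options 18(W), 16(W), 14(W) are all W)
n=22: L (options 19(W), 17(W), 15(W) are all W)
Every move from 22 reaches a W position, so the mover loses.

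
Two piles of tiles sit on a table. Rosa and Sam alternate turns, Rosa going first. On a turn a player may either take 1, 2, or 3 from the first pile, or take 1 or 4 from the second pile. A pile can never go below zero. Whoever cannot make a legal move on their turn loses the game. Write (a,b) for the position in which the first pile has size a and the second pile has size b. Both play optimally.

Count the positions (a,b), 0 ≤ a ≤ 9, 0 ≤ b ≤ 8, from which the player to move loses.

Use the standard recursion: the mover loses at a terminal position; elsewhere, the mover wins exactly when some move hands the opponent an L position.
Every move lowers a or b (never raises either), so fill the grid row by row in increasing a, and left to right within a row: each cell's successors are then already labelled.
      b=0  b=1  b=2  b=3  b=4  b=5  b=6  b=7  b=8
a=0:    L    W    L    W    W    L    W    L    W
a=1:    W    L    W    L    W    W    L    W    L
a=2:    W    W    W    W    L    W    W    W    W
a=3:    W    W    W    W    W    W    W    W    W
a=4:    L    W    L    W    W    L    W    L    W
a=5:    W    L    W    L    W    W    L    W    L
a=6:    W    W    W    W    L    W    W    W    W
a=7:    W    W    W    W    W    W    W    W    W
a=8:    L    W    L    W    W    L    W    L    W
a=9:    W    L    W    L    W    W    L    W    L
Cells with no legal move (terminal, hence L): (0,0).
The remaining L cells, each justified by listing all of its moves:
(0,2): only reaches (0,1)(W), which is W → L
(0,5): only reaches (0,4)(W), (0,1)(W), all W → L
(0,7): only reaches (0,6)(W), (0,3)(W), all W → L
(1,1): only reaches (0,1)(W), (1,0)(W), all W → L
(1,3): only reaches (0,3)(W), (1,2)(W), all W → L
(1,6): only reaches (0,6)(W), (1,5)(W), (1,2)(W), all W → L
(1,8): only reaches (0,8)(W), (1,7)(W), (1,4)(W), all W → L
(2,4): only reaches (1,4)(W), (0,4)(W), (2,3)(W), (2,0)(W), all W → L
(4,0): only reaches (3,0)(W), (2,0)(W), (1,0)(W), all W → L
(4,2): only reaches (3,2)(W), (2,2)(W), (1,2)(W), (4,1)(W), all W → L
(4,5): only reaches (3,5)(W), (2,5)(W), (1,5)(W), (4,4)(W), (4,1)(W), all W → L
(4,7): only reaches (3,7)(W), (2,7)(W), (1,7)(W), (4,6)(W), (4,3)(W), all W → L
(5,1): only reaches (4,1)(W), (3,1)(W), (2,1)(W), (5,0)(W), all W → L
(5,3): only reaches (4,3)(W), (3,3)(W), (2,3)(W), (5,2)(W), all W → L
(5,6): only reaches (4,6)(W), (3,6)(W), (2,6)(W), (5,5)(W), (5,2)(W), all W → L
(5,8): only reaches (4,8)(W), (3,8)(W), (2,8)(W), (5,7)(W), (5,4)(W), all W → L
(6,4): only reaches (5,4)(W), (4,4)(W), (3,4)(W), (6,3)(W), (6,0)(W), all W → L
(8,0): only reaches (7,0)(W), (6,0)(W), (5,0)(W), all W → L
(8,2): only reaches (7,2)(W), (6,2)(W), (5,2)(W), (8,1)(W), all W → L
(8,5): only reaches (7,5)(W), (6,5)(W), (5,5)(W), (8,4)(W), (8,1)(W), all W → L
(8,7): only reaches (7,7)(W), (6,7)(W), (5,7)(W), (8,6)(W), (8,3)(W), all W → L
(9,1): only reaches (8,1)(W), (7,1)(W), (6,1)(W), (9,0)(W), all W → L
(9,3): only reaches (8,3)(W), (7,3)(W), (6,3)(W), (9,2)(W), all W → L
(9,6): only reaches (8,6)(W), (7,6)(W), (6,6)(W), (9,5)(W), (9,2)(W), all W → L
(9,8): only reaches (8,8)(W), (7,8)(W), (6,8)(W), (9,7)(W), (9,4)(W), all W → L
Every other cell has at least one move into one of the L cells above, so it is W.
L cells per row: a=0: 4, a=1: 4, a=2: 1, a=3: 0, a=4: 4, a=5: 4, a=6: 1, a=7: 0, a=8: 4, a=9: 4; total 26.

26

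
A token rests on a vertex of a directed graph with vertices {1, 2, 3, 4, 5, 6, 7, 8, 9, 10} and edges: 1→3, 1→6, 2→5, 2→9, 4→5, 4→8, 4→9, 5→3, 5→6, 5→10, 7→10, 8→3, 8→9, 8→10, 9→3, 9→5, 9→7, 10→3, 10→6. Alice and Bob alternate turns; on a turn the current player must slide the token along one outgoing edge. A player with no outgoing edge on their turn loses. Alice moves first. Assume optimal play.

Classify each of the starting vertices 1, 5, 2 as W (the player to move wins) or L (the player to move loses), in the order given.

1: W, 5: W, 2: L

Label each position W (a win for the player to move) or L (a loss). A position with no legal move is L; any other position is W exactly when some move reaches an L, and L when every move reaches a W.
Every edge goes from a vertex to one that appears earlier in the order 6, 3, 10, 5, 7, 9, 2, 1, 8, 4, so processing vertices in that order labels each vertex after all of its successors.
6: no outgoing edge → L
3: no outgoing edge → L
10: →3(L), so W
5: →3(L), so W
7: →10(W) only, which is W, so L
9: →7(L), so W
2: →9(W), 5(W) — all W, so L
1: →3(L), so W
8: →3(L), so W
4: →8(W), 9(W), 5(W) — all W, so L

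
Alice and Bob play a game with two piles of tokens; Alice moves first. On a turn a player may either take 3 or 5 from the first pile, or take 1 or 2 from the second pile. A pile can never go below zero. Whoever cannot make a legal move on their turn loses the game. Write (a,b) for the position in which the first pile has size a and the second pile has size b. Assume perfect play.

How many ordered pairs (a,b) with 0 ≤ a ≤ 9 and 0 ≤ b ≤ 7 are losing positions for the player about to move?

Use the standard recursion: the mover loses at a terminal position; elsewhere, the mover wins exactly when some move hands the opponent an L position.
Every move lowers a or b (never raises either), so fill the grid row by row in increasing a, and left to right within a row: each cell's successors are then already labelled.
      b=0  b=1  b=2  b=3  b=4  b=5  b=6  b=7
a=0:    L    W    W    L    W    W    L    W
a=1:    L    W    W    L    W    W    L    W
a=2:    L    W    W    L    W    W    L    W
a=3:    W    L    W    W    L    W    W    L
a=4:    W    L    W    W    L    W    W    L
a=5:    W    L    W    W    L    W    W    L
a=6:    W    W    L    W    W    L    W    W
a=7:    W    W    L    W    W    L    W    W
a=8:    L    W    W    L    W    W    L    W
a=9:    L    W    W    L    W    W    L    W
Cells with no legal move (terminal, hence L): (0,0), (1,0), (2,0).
The remaining L cells, each justified by listing all of its moves:
(0,3): L (options (0,2)(W), (0,1)(W) are all W)
(0,6): L (options (0,5)(W), (0,4)(W) are all W)
(1,3): L (options (1,2)(W), (1,1)(W) are all W)
(1,6): L (options (1,5)(W), (1,4)(W) are all W)
(2,3): L (options (2,2)(W), (2,1)(W) are all W)
(2,6): L (options (2,5)(W), (2,4)(W) are all W)
(3,1): L (options (0,1)(W), (3,0)(W) are all W)
(3,4): L (options (0,4)(W), (3,3)(W), (3,2)(W) are all W)
(3,7): L (options (0,7)(W), (3,6)(W), (3,5)(W) are all W)
(4,1): L (options (1,1)(W), (4,0)(W) are all W)
(4,4): L (options (1,4)(W), (4,3)(W), (4,2)(W) are all W)
(4,7): L (options (1,7)(W), (4,6)(W), (4,5)(W) are all W)
(5,1): L (options (2,1)(W), (0,1)(W), (5,0)(W) are all W)
(5,4): L (options (2,4)(W), (0,4)(W), (5,3)(W), (5,2)(W) are all W)
(5,7): L (options (2,7)(W), (0,7)(W), (5,6)(W), (5,5)(W) are all W)
(6,2): L (options (3,2)(W), (1,2)(W), (6,1)(W), (6,0)(W) are all W)
(6,5): L (options (3,5)(W), (1,5)(W), (6,4)(W), (6,3)(W) are all W)
(7,2): L (options (4,2)(W), (2,2)(W), (7,1)(W), (7,0)(W) are all W)
(7,5): L (options (4,5)(W), (2,5)(W), (7,4)(W), (7,3)(W) are all W)
(8,0): L (options (5,0)(W), (3,0)(W) are all W)
(8,3): L (options (5,3)(W), (3,3)(W), (8,2)(W), (8,1)(W) are all W)
(8,6): L (options (5,6)(W), (3,6)(W), (8,5)(W), (8,4)(W) are all W)
(9,0): L (options (6,0)(W), (4,0)(W) are all W)
(9,3): L (options (6,3)(W), (4,3)(W), (9,2)(W), (9,1)(W) are all W)
(9,6): L (options (6,6)(W), (4,6)(W), (9,5)(W), (9,4)(W) are all W)
Every other cell has at least one move into one of the L cells above, so it is W.
L cells per row: a=0: 3, a=1: 3, a=2: 3, a=3: 3, a=4: 3, a=5: 3, a=6: 2, a=7: 2, a=8: 3, a=9: 3; total 28.

28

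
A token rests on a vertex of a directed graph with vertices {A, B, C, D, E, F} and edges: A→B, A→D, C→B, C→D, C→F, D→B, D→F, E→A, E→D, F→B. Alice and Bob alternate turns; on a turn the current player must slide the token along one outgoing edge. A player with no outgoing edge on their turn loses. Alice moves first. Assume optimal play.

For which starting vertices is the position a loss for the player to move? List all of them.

B, E

Work bottom-up. With no move the player to move loses. Otherwise the position is W if at least one move leads to an L position for the opponent, and L if every move leads to a W.
Every edge goes from a vertex to one that appears earlier in the order B, F, D, A, E, C, so processing vertices in that order labels each vertex after all of its successors.
B: no outgoing edge → L
F: →B(L), so W
D: →B(L), so W
A: →B(L), so W
E: →A(W), D(W) — all W, so L
C: →B(L), so W
Reading off the rows marked L gives the requested list; there are 2 such vertices.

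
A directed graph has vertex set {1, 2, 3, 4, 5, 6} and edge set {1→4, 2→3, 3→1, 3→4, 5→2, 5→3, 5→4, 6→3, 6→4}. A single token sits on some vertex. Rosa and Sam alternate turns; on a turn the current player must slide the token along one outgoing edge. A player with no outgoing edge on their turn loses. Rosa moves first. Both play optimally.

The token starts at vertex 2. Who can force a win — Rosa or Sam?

Sam wins.

Positions with no move are L. A position that does have a move is losing for the player to move precisely when every available move leads to a winning position for the opponent. Fill in the labels:
Every edge goes from a vertex to one that appears earlier in the order 4, 1, 3, 6, 2, 5, so processing vertices in that order labels each vertex after all of its successors.
4: no outgoing edge → L
1: reaches L-position 4 → W
3: reaches L-position 4 → W
6: reaches L-position 4 → W
2: only reaches 3(W), which is W → L
5: reaches L-position 2 → W
Every move from 2 reaches a W position, so the mover loses.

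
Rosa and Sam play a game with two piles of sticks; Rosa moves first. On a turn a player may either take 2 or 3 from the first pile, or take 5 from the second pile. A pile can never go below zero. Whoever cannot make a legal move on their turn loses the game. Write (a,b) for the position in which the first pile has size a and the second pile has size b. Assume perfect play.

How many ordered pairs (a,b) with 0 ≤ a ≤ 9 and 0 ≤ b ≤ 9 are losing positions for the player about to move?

40

Classify positions by backward induction: terminal positions (no move available) are L. From any other position, the mover wins iff some move reaches an L.
Every move lowers a or b (never raises either), so fill the grid row by row in increasing a, and left to right within a row: each cell's successors are then already labelled.
      b=0  b=1  b=2  b=3  b=4  b=5  b=6  b=7  b=8  b=9
a=0:    L    L    L    L    L    W    W    W    W    W
a=1:    L    L    L    L    L    W    W    W    W    W
a=2:    W    W    W    W    W    L    L    L    L    L
a=3:    W    W    W    W    W    L    L    L    L    L
a=4:    W    W    W    W    W    W    W    W    W    W
a=5:    L    L    L    L    L    W    W    W    W    W
a=6:    L    L    L    L    L    W    W    W    W    W
a=7:    W    W    W    W    W    L    L    L    L    L
a=8:    W    W    W    W    W    L    L    L    L    L
a=9:    W    W    W    W    W    W    W    W    W    W
Cells with no legal move (terminal, hence L): (0,0), (0,1), (0,2), (0,3), (0,4), (1,0), (1,1), (1,2), (1,3), (1,4).
The remaining L cells, each justified by listing all of its moves:
(2,5): L (options (0,5)(W), (2,0)(W) are all W)
(2,6): L (options (0,6)(W), (2,1)(W) are all W)
(2,7): L (options (0,7)(W), (2,2)(W) are all W)
(2,8): L (options (0,8)(W), (2,3)(W) are all W)
(2,9): L (options (0,9)(W), (2,4)(W) are all W)
(3,5): L (options (1,5)(W), (0,5)(W), (3,0)(W) are all W)
(3,6): L (options (1,6)(W), (0,6)(W), (3,1)(W) are all W)
(3,7): L (options (1,7)(W), (0,7)(W), (3,2)(W) are all W)
(3,8): L (options (1,8)(W), (0,8)(W), (3,3)(W) are all W)
(3,9): L (options (1,9)(W), (0,9)(W), (3,4)(W) are all W)
(5,0): L (options (3,0)(W), (2,0)(W) are all W)
(5,1): L (options (3,1)(W), (2,1)(W) are all W)
(5,2): L (options (3,2)(W), (2,2)(W) are all W)
(5,3): L (options (3,3)(W), (2,3)(W) are all W)
(5,4): L (options (3,4)(W), (2,4)(W) are all W)
(6,0): L (options (4,0)(W), (3,0)(W) are all W)
(6,1): L (options (4,1)(W), (3,1)(W) are all W)
(6,2): L (options (4,2)(W), (3,2)(W) are all W)
(6,3): L (options (4,3)(W), (3,3)(W) are all W)
(6,4): L (options (4,4)(W), (3,4)(W) are all W)
(7,5): L (options (5,5)(W), (4,5)(W), (7,0)(W) are all W)
(7,6): L (options (5,6)(W), (4,6)(W), (7,1)(W) are all W)
(7,7): L (options (5,7)(W), (4,7)(W), (7,2)(W) are all W)
(7,8): L (options (5,8)(W), (4,8)(W), (7,3)(W) are all W)
(7,9): L (options (5,9)(W), (4,9)(W), (7,4)(W) are all W)
(8,5): L (options (6,5)(W), (5,5)(W), (8,0)(W) are all W)
(8,6): L (options (6,6)(W), (5,6)(W), (8,1)(W) are all W)
(8,7): L (options (6,7)(W), (5,7)(W), (8,2)(W) are all W)
(8,8): L (options (6,8)(W), (5,8)(W), (8,3)(W) are all W)
(8,9): L (options (6,9)(W), (5,9)(W), (8,4)(W) are all W)
Every other cell has at least one move into one of the L cells above, so it is W.
L cells per row: a=0: 5, a=1: 5, a=2: 5, a=3: 5, a=4: 0, a=5: 5, a=6: 5, a=7: 5, a=8: 5, a=9: 0; total 40.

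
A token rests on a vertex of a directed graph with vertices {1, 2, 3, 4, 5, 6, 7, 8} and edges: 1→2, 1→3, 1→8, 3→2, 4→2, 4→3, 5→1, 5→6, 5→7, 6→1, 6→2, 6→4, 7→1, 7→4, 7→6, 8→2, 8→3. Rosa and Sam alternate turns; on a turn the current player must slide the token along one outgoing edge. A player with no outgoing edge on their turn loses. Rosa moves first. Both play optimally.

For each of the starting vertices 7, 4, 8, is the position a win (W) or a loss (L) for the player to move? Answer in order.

7: L, 4: W, 8: W

Work bottom-up. With no move the player to move loses. Otherwise the position is W if at least one move leads to an L position for the opponent, and L if every move leads to a W.
Every edge goes from a vertex to one that appears earlier in the order 2, 3, 8, 1, 4, 6, 7, 5, so processing vertices in that order labels each vertex after all of its successors.
2: no outgoing edge → L
3: W (go to 2, an L position)
8: W (go to 2, an L position)
1: W (go to 2, an L position)
4: W (go to 2, an L position)
6: W (go to 2, an L position)
7: L (options 6(W), 4(W), 1(W) are all W)
5: W (go to 7, an L position)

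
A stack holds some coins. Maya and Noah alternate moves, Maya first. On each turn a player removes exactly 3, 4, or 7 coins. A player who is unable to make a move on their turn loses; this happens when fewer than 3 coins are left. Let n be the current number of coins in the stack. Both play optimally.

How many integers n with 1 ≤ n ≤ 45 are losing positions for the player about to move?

14

Compute win/loss labels from the base case upward. A position with no move is L. Any other position is W if it can reach an L in one move, else L.
n=0: no move → L
n=1: no move → L
n=2: no move → L
n=3: can move to 0, which is L ⇒ W
n=4: can move to 1, which is L ⇒ W
n=5: can move to 2, which is L ⇒ W
n=6: can move to 2, which is L ⇒ W
n=7: can move to 0, which is L ⇒ W
n=8: can move to 1, which is L ⇒ W
n=9: can move to 2, which is L ⇒ W
n=10: moves to 7(W), 6(W), 3(W); every one is W ⇒ L
n=11: moves to 8(W), 7(W), 4(W); every one is W ⇒ L
n=12: moves to 9(W), 8(W), 5(W); every one is W ⇒ L
n=13: can move to 10, which is L ⇒ W
n=14: can move to 11, which is L ⇒ W
n=15: can move to 12, which is L ⇒ W
n=16: can move to 12, which is L ⇒ W
n=17: can move to 10, which is L ⇒ W
n=18: can move to 11, which is L ⇒ W
n=19: can move to 12, which is L ⇒ W
n=20: moves to 17(W), 16(W), 13(W); every one is W ⇒ L
n=21: moves to 18(W), 17(W), 14(W); every one is W ⇒ L
n=22: moves to 19(W), 18(W), 15(W); every one is W ⇒ L
n=23: can move to 20, which is L ⇒ W
n=24: can move to 21, which is L ⇒ W
n=25: can move to 22, which is L ⇒ W
n=26: can move to 22, which is L ⇒ W
n=27: can move to 20, which is L ⇒ W
n=28: can move to 21, which is L ⇒ W
n=29: can move to 22, which is L ⇒ W
n=30: moves to 27(W), 26(W), 23(W); every one is W ⇒ L
n=31: moves to 28(W), 27(W), 24(W); every one is W ⇒ L
n=32: moves to 29(W), 28(W), 25(W); every one is W ⇒ L
n=33: can move to 30, which is L ⇒ W
n=34: can move to 31, which is L ⇒ W
n=35: can move to 32, which is L ⇒ W
n=36: can move to 32, which is L ⇒ W
n=37: can move to 30, which is L ⇒ W
n=38: can move to 31, which is L ⇒ W
n=39: can move to 32, which is L ⇒ W
n=40: moves to 37(W), 36(W), 33(W); every one is W ⇒ L
n=41: moves to 38(W), 37(W), 34(W); every one is W ⇒ L
n=42: moves to 39(W), 38(W), 35(W); every one is W ⇒ L
n=43: can move to 40, which is L ⇒ W
n=44: can move to 41, which is L ⇒ W
n=45: can move to 42, which is L ⇒ W
L entries with 1 ≤ n ≤ 45 (n=0 is outside the asked range and is not counted): n = 1, 2, 10, 11, 12, 20, 21, 22, 30, 31, 32, 40, 41, 42; that makes 14.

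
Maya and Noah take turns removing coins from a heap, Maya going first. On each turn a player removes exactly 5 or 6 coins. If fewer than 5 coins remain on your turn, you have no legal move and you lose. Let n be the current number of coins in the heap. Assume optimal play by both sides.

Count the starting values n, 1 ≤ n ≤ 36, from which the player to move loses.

18

Compute win/loss labels from the base case upward. A position with no move is L. Any other position is W if it can reach an L in one move, else L.
n=0: no move → L
n=1: no move → L
n=2: no move → L
n=3: no move → L
n=4: no move → L
n=5: W (go to 0, an L position)
n=6: W (go to 1, an L position)
n=7: W (go to 2, an L position)
n=8: W (go to 3, an L position)
n=9: W (go to 4, an L position)
n=10: W (go to 4, an L position)
n=11: L (options 6(W), 5(W) are all W)
n=12: L (options 7(W), 6(W) are all W)
n=13: L (options 8(W), 7(W) are all W)
n=14: L (options 9(W), 8(W) are all W)
n=15: L (options 10(W), 9(W) are all W)
n=16: W (go to 11, an L position)
n=17: W (go to 12, an L position)
n=18: W (go to 13, an L position)
n=19: W (go to 14, an L position)
n=20: W (go to 15, an L position)
n=21: W (go to 15, an L position)
n=22: L (options 17(W), 16(W) are all W)
n=23: L (options 18(W), 17(W) are all W)
n=24: L (options 19(W), 18(W) are all W)
n=25: L (options 20(W), 19(W) are all W)
n=26: L (options 21(W), 20(W) are all W)
n=27: W (go to 22, an L position)
n=28: W (go to 23, an L position)
n=29: W (go to 24, an L position)
n=30: W (go to 25, an L position)
n=31: W (go to 26, an L position)
n=32: W (go to 26, an L position)
n=33: L (options 28(W), 27(W) are all W)
n=34: L (options 29(W), 28(W) are all W)
n=35: L (options 30(W), 29(W) are all W)
n=36: L (options 31(W), 30(W) are all W)
L entries with 1 ≤ n ≤ 36 (n=0 is outside the asked range and is not counted): n = 1, 2, 3, 4, 11, 12, 13, 14, 15, 22, 23, 24, 25, 26, 33, 34, 35, 36; that makes 18.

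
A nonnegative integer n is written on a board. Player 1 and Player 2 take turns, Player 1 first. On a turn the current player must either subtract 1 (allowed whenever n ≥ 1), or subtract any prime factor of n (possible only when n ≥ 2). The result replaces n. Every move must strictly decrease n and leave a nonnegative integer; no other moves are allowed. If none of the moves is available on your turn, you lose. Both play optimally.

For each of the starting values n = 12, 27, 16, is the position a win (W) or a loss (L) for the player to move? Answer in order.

12: L, 27: W, 16: L

Use the standard recursion: the mover loses at a terminal position; elsewhere, the mover wins exactly when some move hands the opponent an L position.
n=0: no move → L
n=1: reaches L-position 0 → W
n=2: reaches L-position 0 → W
n=3: reaches L-position 0 → W
n=4: only reaches 2(W), 3(W), all W → L
n=5: reaches L-position 0 → W
n=6: reaches L-position 4 → W
n=7: reaches L-position 0 → W
n=8: only reaches 6(W), 7(W), all W → L
n=9: reaches L-position 8 → W
n=10: reaches L-position 8 → W
n=11: reaches L-position 0 → W
n=12: only reaches 9(W), 10(W), 11(W), all W → L
n=13: reaches L-position 0 → W
n=14: reaches L-position 12 → W
n=15: reaches L-position 12 → W
n=16: only reaches 14(W), 15(W), all W → L
n=17: reaches L-position 0 → W
n=18: reaches L-position 16 → W
n=19: reaches L-position 0 → W
n=20: only reaches 15(W), 18(W), 19(W), all W → L
n=21: reaches L-position 20 → W
n=22: reaches L-position 20 → W
n=23: reaches L-position 0 → W
n=24: only reaches 21(W), 22(W), 23(W), all W → L
n=25: reaches L-position 20 → W
n=26: reaches L-position 24 → W
n=27: reaches L-position 24 → W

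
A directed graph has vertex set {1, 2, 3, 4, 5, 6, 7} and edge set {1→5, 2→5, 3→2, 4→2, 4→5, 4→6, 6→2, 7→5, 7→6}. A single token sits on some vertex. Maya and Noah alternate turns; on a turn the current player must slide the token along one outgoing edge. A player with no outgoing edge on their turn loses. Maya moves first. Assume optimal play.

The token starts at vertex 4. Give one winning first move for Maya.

Move to 6.

Compute win/loss labels from the base case upward. A position with no move is L. Any other position is W if it can reach an L in one move, else L.
Every edge goes from a vertex to one that appears earlier in the order 5, 2, 6, 4, 7, 3, 1, so processing vertices in that order labels each vertex after all of its successors.
5: no outgoing edge → L
2: can move to 5, which is L ⇒ W
6: the only move is to 2(W), a W ⇒ L
4: can move to 6, which is L ⇒ W
7: can move to 6, which is L ⇒ W
3: the only move is to 2(W), a W ⇒ L
1: can move to 5, which is L ⇒ W
From 4, the L positions reachable in one move are: 6, 5. Any move reaching one of these is winning.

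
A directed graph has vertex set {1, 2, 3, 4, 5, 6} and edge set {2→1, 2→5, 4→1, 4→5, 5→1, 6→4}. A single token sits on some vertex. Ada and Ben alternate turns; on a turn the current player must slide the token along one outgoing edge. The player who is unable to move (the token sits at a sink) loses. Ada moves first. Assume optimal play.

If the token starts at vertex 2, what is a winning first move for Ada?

Use the standard recursion: the mover loses at a terminal position; elsewhere, the mover wins exactly when some move hands the opponent an L position.
Every edge goes from a vertex to one that appears earlier in the order 3, 1, 5, 4, 6, 2, so processing vertices in that order labels each vertex after all of its successors.
3: no outgoing edge → L
1: no outgoing edge → L
5: →1(L), so W
4: →1(L), so W
6: →4(W) only, which is W, so L
2: →1(L), so W
From 2, the L positions reachable in one move are: 1.

Move to 1.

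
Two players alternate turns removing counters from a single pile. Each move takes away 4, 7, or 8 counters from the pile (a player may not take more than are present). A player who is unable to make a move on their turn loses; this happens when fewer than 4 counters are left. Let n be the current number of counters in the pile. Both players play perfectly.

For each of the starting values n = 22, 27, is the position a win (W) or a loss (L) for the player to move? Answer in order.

22: W, 27: L

Build the W/L table. Terminal = L. A non-terminal position is W if it has a move to some L; otherwise it is L.
n=0: no move → L
n=1: no move → L
n=2: no move → L
n=3: no move → L
n=4: can move to 0, which is L ⇒ W
n=5: can move to 1, which is L ⇒ W
n=6: can move to 2, which is L ⇒ W
n=7: can move to 3, which is L ⇒ W
n=8: can move to 1, which is L ⇒ W
n=9: can move to 2, which is L ⇒ W
n=10: can move to 3, which is L ⇒ W
n=11: can move to 3, which is L ⇒ W
n=12: moves to 8(W), 5(W), 4(W); every one is W ⇒ L
n=13: moves to 9(W), 6(W), 5(W); every one is W ⇒ L
n=14: moves to 10(W), 7(W), 6(W); every one is W ⇒ L
n=15: moves to 11(W), 8(W), 7(W); every one is W ⇒ L
n=16: can move to 12, which is L ⇒ W
n=17: can move to 13, which is L ⇒ W
n=18: can move to 14, which is L ⇒ W
n=19: can move to 15, which is L ⇒ W
n=20: can move to 13, which is L ⇒ W
n=21: can move to 14, which is L ⇒ W
n=22: can move to 15, which is L ⇒ W
n=23: can move to 15, which is L ⇒ W
n=24: moves to 20(W), 17(W), 16(W); every one is W ⇒ L
n=25: moves to 21(W), 18(W), 17(W); every one is W ⇒ L
n=26: moves to 22(W), 19(W), 18(W); every one is W ⇒ L
n=27: moves to 23(W), 20(W), 19(W); every one is W ⇒ L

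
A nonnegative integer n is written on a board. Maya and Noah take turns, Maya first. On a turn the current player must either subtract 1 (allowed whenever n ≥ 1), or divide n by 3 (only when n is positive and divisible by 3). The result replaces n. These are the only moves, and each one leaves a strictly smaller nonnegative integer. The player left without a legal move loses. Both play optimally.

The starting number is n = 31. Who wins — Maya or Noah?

Maya wins.

Work bottom-up. With no move the player to move loses. Otherwise the position is W if at least one move leads to an L position for the opponent, and L if every move leads to a W.
n=0: no move → L
n=1: reaches L-position 0 → W
n=2: only reaches 1(W), which is W → L
n=3: reaches L-position 2 → W
n=4: only reaches 3(W), which is W → L
n=5: reaches L-position 4 → W
n=6: reaches L-position 2 → W
n=7: only reaches 6(W), which is W → L
n=8: reaches L-position 7 → W
n=9: only reaches 3(W), 8(W), all W → L
n=10: reaches L-position 9 → W
n=11: only reaches 10(W), which is W → L
n=12: reaches L-position 4 → W
n=13: only reaches 12(W), which is W → L
n=14: reaches L-position 13 → W
n=15: only reaches 5(W), 14(W), all W → L
n=16: reaches L-position 15 → W
n=17: only reaches 16(W), which is W → L
n=18: reaches L-position 17 → W
n=19: only reaches 18(W), which is W → L
n=20: reaches L-position 19 → W
n=21: reaches L-position 7 → W
n=22: only reaches 21(W), which is W → L
n=23: reaches L-position 22 → W
n=24: only reaches 8(W), 23(W), all W → L
n=25: reaches L-position 24 → W
n=26: only reaches 25(W), which is W → L
n=27: reaches L-position 9 → W
n=28: only reaches 27(W), which is W → L
n=29: reaches L-position 28 → W
n=30: only reaches 10(W), 29(W), all W → L
n=31: reaches L-position 30 → W
From 31 Maya can move to 30, reaching an L position.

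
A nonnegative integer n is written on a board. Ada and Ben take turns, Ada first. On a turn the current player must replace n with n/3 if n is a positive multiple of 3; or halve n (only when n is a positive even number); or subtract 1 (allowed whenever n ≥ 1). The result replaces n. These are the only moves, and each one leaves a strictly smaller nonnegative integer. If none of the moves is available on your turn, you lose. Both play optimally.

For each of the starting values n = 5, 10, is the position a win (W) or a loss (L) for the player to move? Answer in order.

Work bottom-up. With no move the player to move loses. Otherwise the position is W if at least one move leads to an L position for the opponent, and L if every move leads to a W.
n=0: no move → L
n=1: W (go to 0, an L position)
n=2: L (sole option 1(W) is W)
n=3: W (go to 2, an L position)
n=4: W (go to 2, an L position)
n=5: L (sole option 4(W) is W)
n=6: W (go to 2, an L position)
n=7: L (sole option 6(W) is W)
n=8: W (go to 7, an L position)
n=9: L (options 3(W), 8(W) are all W)
n=10: W (go to 5, an L position)

5: L, 10: W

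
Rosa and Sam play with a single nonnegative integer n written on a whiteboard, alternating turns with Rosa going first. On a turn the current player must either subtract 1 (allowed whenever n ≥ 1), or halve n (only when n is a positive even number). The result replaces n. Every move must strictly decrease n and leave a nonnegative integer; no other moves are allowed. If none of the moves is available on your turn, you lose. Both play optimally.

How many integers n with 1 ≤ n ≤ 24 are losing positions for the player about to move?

11

Classify positions by backward induction: terminal positions (no move available) are L. From any other position, the mover wins iff some move reaches an L.
n=0: no move → L
n=1: →0(L), so W
n=2: →1(W) only, which is W, so L
n=3: →2(L), so W
n=4: →2(L), so W
n=5: →4(W) only, which is W, so L
n=6: →5(L), so W
n=7: →6(W) only, which is W, so L
n=8: →7(L), so W
n=9: →8(W) only, which is W, so L
n=10: →5(L), so W
n=11: →10(W) only, which is W, so L
n=12: →11(L), so W
n=13: →12(W) only, which is W, so L
n=14: →7(L), so W
n=15: →14(W) only, which is W, so L
n=16: →15(L), so W
n=17: →16(W) only, which is W, so L
n=18: →9(L), so W
n=19: →18(W) only, which is W, so L
n=20: →19(L), so W
n=21: →20(W) only, which is W, so L
n=22: →11(L), so W
n=23: →22(W) only, which is W, so L
n=24: →23(L), so W
L entries with 1 ≤ n ≤ 24 (n=0 is outside the asked range and is not counted): n = 2, 5, 7, 9, 11, 13, 15, 17, 19, 21, 23; that makes 11.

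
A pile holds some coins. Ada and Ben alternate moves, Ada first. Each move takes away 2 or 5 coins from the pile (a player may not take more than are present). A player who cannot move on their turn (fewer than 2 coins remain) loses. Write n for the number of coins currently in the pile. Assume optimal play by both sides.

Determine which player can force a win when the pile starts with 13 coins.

Ada wins.

Build the W/L table. Terminal = L. A non-terminal position is W if it has a move to some L; otherwise it is L.
n=0: no move → L
n=1: no move → L
n=2: W (go to 0, an L position)
n=3: W (go to 1, an L position)
n=4: L (sole option 2(W) is W)
n=5: W (go to 0, an L position)
n=6: W (go to 4, an L position)
n=7: L (options 5(W), 2(W) are all W)
n=8: L (options 6(W), 3(W) are all W)
n=9: W (go to 7, an L position)
n=10: W (go to 8, an L position)
n=11: L (options 9(W), 6(W) are all W)
n=12: W (go to 7, an L position)
n=13: W (go to 11, an L position)
The starting position 13 is W: Ada should remove 2, leaving 11, handing over an L position.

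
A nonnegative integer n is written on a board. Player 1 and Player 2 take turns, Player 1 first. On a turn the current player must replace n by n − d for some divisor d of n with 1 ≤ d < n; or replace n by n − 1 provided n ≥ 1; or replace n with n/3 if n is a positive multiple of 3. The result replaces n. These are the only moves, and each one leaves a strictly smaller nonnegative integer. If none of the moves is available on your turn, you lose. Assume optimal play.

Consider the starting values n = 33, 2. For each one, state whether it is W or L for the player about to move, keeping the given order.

33: W, 2: L

Build the W/L table. Terminal = L. A non-terminal position is W if it has a move to some L; otherwise it is L.
n=0: no move → L
n=1: W (go to 0, an L position)
n=2: L (sole option 1(W) is W)
n=3: W (go to 2, an L position)
n=4: W (go to 2, an L position)
n=5: L (sole option 4(W) is W)
n=6: W (go to 2, an L position)
n=7: L (sole option 6(W) is W)
n=8: W (go to 7, an L position)
n=9: L (options 3(W), 6(W), 8(W) are all W)
n=10: W (go to 5, an L position)
n=11: L (sole option 10(W) is W)
n=12: W (go to 9, an L position)
n=13: L (sole option 12(W) is W)
n=14: W (go to 7, an L position)
n=15: W (go to 5, an L position)
n=16: L (options 8(W), 12(W), 14(W), 15(W) are all W)
n=17: W (go to 16, an L position)
n=18: W (go to 9, an L position)
n=19: L (sole option 18(W) is W)
n=20: W (go to 16, an L position)
n=21: W (go to 7, an L position)
n=22: W (go to 11, an L position)
n=23: L (sole option 22(W) is W)
n=24: W (go to 16, an L position)
n=25: L (options 20(W), 24(W) are all W)
n=26: W (go to 13, an L position)
n=27: W (go to 9, an L position)
n=28: L (options 14(W), 21(W), 24(W), 26(W), 27(W) are all W)
n=29: W (go to 28, an L position)
n=30: W (go to 25, an L position)
n=31: L (sole option 30(W) is W)
n=32: W (go to 16, an L position)
n=33: W (go to 11, an L position)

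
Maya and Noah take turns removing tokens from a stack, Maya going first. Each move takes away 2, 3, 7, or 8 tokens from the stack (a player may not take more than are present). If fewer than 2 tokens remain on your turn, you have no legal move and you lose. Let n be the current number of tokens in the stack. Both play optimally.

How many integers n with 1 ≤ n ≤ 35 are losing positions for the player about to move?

14

Compute win/loss labels from the base case upward. A position with no move is L. Any other position is W if it can reach an L in one move, else L.
n=0: no move → L
n=1: no move → L
n=2: reaches L-position 0 → W
n=3: reaches L-position 1 → W
n=4: reaches L-position 1 → W
n=5: only reaches 3(W), 2(W), all W → L
n=6: only reaches 4(W), 3(W), all W → L
n=7: reaches L-position 5 → W
n=8: reaches L-position 6 → W
n=9: reaches L-position 6 → W
n=10: only reaches 8(W), 7(W), 3(W), 2(W), all W → L
n=11: only reaches 9(W), 8(W), 4(W), 3(W), all W → L
n=12: reaches L-position 10 → W
n=13: reaches L-position 11 → W
n=14: reaches L-position 11 → W
n=15: only reaches 13(W), 12(W), 8(W), 7(W), all W → L
n=16: only reaches 14(W), 13(W), 9(W), 8(W), all W → L
n=17: reaches L-position 15 → W
n=18: reaches L-position 16 → W
n=19: reaches L-position 16 → W
n=20: only reaches 18(W), 17(W), 13(W), 12(W), all W → L
n=21: only reaches 19(W), 18(W), 14(W), 13(W), all W → L
n=22: reaches L-position 20 → W
n=23: reaches L-position 21 → W
n=24: reaches L-position 21 → W
n=25: only reaches 23(W), 22(W), 18(W), 17(W), all W → L
n=26: only reaches 24(W), 23(W), 19(W), 18(W), all W → L
n=27: reaches L-position 25 → W
n=28: reaches L-position 26 → W
n=29: reaches L-position 26 → W
n=30: only reaches 28(W), 27(W), 23(W), 22(W), all W → L
n=31: only reaches 29(W), 28(W), 24(W), 23(W), all W → L
n=32: reaches L-position 30 → W
n=33: reaches L-position 31 → W
n=34: reaches L-position 31 → W
n=35: only reaches 33(W), 32(W), 28(W), 27(W), all W → L
L entries with 1 ≤ n ≤ 35 (n=0 is outside the asked range and is not counted): n = 1, 5, 6, 10, 11, 15, 16, 20, 21, 25, 26, 30, 31, 35; that makes 14.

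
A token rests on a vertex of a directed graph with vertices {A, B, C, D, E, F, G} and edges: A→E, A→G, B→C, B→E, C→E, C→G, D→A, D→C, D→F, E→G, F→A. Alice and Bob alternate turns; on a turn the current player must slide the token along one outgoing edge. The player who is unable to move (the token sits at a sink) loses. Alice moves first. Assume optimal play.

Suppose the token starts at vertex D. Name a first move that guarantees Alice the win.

Work bottom-up. With no move the player to move loses. Otherwise the position is W if at least one move leads to an L position for the opponent, and L if every move leads to a W.
Every edge goes from a vertex to one that appears earlier in the order G, E, C, A, B, F, D, so processing vertices in that order labels each vertex after all of its successors.
G: no outgoing edge → L
E: →G(L), so W
C: →G(L), so W
A: →G(L), so W
B: →C(W), E(W) — all W, so L
F: →A(W) only, which is W, so L
D: →F(L), so W
From D, the L positions reachable in one move are: F.

Move to F.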